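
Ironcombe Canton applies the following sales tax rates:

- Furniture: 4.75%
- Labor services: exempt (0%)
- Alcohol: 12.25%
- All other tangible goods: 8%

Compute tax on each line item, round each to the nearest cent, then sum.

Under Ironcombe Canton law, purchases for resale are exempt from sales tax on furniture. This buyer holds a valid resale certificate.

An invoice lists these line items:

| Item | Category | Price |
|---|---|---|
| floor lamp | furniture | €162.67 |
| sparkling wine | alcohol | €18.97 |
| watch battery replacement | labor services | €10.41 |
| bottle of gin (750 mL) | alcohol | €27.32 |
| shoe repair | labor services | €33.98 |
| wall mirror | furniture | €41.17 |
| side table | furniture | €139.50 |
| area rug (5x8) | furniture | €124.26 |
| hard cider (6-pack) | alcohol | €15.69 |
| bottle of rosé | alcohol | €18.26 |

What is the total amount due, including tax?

Floor lamp €162.67: furniture, buyer-exempt → 0% → €0.00
Sparkling wine €18.97: alcohol → 12.25% → €2.32
Watch battery replacement €10.41: labor services → 0% → €0.00
Bottle of gin (750 mL) €27.32: alcohol → 12.25% → €3.35
Shoe repair €33.98: labor services → 0% → €0.00
Wall mirror €41.17: furniture, buyer-exempt → 0% → €0.00
Side table €139.50: furniture, buyer-exempt → 0% → €0.00
Area rug (5x8) €124.26: furniture, buyer-exempt → 0% → €0.00
Hard cider (6-pack) €15.69: alcohol → 12.25% → €1.92
Bottle of rosé €18.26: alcohol → 12.25% → €2.24
Subtotal = €592.23; tax = €9.83; total due = €602.06

€602.06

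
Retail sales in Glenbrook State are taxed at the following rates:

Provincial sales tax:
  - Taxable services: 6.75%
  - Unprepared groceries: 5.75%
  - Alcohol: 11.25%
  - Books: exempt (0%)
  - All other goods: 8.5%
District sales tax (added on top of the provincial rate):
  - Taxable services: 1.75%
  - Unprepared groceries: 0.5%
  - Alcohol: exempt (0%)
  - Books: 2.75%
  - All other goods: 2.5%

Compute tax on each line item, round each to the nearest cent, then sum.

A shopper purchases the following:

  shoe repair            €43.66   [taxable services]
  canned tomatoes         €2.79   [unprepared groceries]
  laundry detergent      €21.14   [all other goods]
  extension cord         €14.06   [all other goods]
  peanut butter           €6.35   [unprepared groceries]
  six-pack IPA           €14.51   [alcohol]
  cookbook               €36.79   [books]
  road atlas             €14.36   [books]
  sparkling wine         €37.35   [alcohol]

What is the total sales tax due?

Shoe repair €43.66: taxable services → 6.75% + 1.75% district = 8.5% → €3.71
Canned tomatoes €2.79: unprepared groceries → 5.75% + 0.5% district = 6.25% → €0.17
Laundry detergent €21.14: all other goods → 8.5% + 2.5% district = 11% → €2.33
Extension cord €14.06: all other goods → 8.5% + 2.5% district = 11% → €1.55
Peanut butter €6.35: unprepared groceries → 5.75% + 0.5% district = 6.25% → €0.40
Six-pack IPA €14.51: alcohol → 11.25% + 0% district = 11.25% → €1.63
Cookbook €36.79: books → 0% + 2.75% district = 2.75% → €1.01
Road atlas €14.36: books → 0% + 2.75% district = 2.75% → €0.39
Sparkling wine €37.35: alcohol → 11.25% + 0% district = 11.25% → €4.20
Total tax = €3.71 + €0.17 + €2.33 + €1.55 + €0.40 + €1.63 + €1.01 + €0.39 + €4.20 = €15.39

€15.39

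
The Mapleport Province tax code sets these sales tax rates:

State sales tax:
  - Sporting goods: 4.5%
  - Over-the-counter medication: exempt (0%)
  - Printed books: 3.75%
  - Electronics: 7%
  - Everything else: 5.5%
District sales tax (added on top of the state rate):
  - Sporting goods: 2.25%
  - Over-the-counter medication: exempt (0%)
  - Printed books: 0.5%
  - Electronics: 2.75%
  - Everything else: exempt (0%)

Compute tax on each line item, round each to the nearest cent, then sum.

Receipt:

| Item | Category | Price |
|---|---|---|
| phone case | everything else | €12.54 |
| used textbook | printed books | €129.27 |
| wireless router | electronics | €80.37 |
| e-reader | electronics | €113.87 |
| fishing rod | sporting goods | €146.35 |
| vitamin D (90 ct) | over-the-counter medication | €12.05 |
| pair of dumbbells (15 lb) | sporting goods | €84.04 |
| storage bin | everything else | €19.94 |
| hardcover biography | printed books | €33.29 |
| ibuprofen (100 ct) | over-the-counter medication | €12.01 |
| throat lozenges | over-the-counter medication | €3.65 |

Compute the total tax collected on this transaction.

€43.18

Phone case €12.54: everything else → 5.5% + 0% district = 5.5% → €0.69
Used textbook €129.27: printed books → 3.75% + 0.5% district = 4.25% → €5.49
Wireless router €80.37: electronics → 7% + 2.75% district = 9.75% → €7.84
E-reader €113.87: electronics → 7% + 2.75% district = 9.75% → €11.10
Fishing rod €146.35: sporting goods → 4.5% + 2.25% district = 6.75% → €9.88
Vitamin D (90 ct) €12.05: over-the-counter medication → 0% + 0% district = 0% → €0.00
Pair of dumbbells (15 lb) €84.04: sporting goods → 4.5% + 2.25% district = 6.75% → €5.67
Storage bin €19.94: everything else → 5.5% + 0% district = 5.5% → €1.10
Hardcover biography €33.29: printed books → 3.75% + 0.5% district = 4.25% → €1.41
Ibuprofen (100 ct) €12.01: over-the-counter medication → 0% + 0% district = 0% → €0.00
Throat lozenges €3.65: over-the-counter medication → 0% + 0% district = 0% → €0.00
Total tax = €0.69 + €5.49 + €7.84 + €11.10 + €9.88 + €5.67 + €1.10 + €1.41 = €43.18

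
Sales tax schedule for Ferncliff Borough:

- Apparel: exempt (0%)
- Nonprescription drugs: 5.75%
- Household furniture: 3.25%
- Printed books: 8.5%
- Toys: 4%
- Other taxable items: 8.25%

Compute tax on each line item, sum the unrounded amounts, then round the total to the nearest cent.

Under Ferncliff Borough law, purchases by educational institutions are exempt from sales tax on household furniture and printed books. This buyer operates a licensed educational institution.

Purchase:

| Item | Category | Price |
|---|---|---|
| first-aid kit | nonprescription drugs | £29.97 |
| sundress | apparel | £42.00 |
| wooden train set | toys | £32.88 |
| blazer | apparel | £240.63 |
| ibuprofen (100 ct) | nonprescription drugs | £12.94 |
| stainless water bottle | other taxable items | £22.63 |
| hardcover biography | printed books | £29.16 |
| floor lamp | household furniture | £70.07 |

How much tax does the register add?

First-aid kit £29.97: nonprescription drugs → 5.75% → £1.723275
Sundress £42.00: apparel → 0% → £0.00
Wooden train set £32.88: toys → 4% → £1.3152
Blazer £240.63: apparel → 0% → £0.00
Ibuprofen (100 ct) £12.94: nonprescription drugs → 5.75% → £0.74405
Stainless water bottle £22.63: other taxable items → 8.25% → £1.866975
Hardcover biography £29.16: printed books, buyer-exempt → 0% → £0.00
Floor lamp £70.07: household furniture, buyer-exempt → 0% → £0.00
Unrounded tax sum = £5.6495 → £5.65

£5.65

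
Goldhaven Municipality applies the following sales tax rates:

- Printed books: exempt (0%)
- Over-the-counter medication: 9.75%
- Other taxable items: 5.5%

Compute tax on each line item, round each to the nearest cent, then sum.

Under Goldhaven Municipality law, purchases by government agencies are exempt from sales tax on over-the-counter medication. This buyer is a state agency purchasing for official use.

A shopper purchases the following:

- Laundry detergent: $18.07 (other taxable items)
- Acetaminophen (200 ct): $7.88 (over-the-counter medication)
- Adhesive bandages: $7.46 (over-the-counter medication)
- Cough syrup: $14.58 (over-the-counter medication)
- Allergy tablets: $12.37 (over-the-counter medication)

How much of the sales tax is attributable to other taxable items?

Laundry detergent $18.07: other taxable items → 5.5% → $0.99
Tax on other taxable items = $0.99

$0.99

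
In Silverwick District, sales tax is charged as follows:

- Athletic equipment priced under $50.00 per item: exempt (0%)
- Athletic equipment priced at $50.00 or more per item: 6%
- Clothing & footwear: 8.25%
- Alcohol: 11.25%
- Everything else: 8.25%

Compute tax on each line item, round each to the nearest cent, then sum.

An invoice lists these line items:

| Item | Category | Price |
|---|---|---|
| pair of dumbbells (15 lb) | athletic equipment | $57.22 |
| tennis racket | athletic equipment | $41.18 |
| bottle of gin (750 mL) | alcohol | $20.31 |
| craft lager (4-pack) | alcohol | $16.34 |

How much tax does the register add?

$7.55

Pair of dumbbells (15 lb) $57.22: athletic equipment, $50.00 or more → 6% → $3.43
Tennis racket $41.18: athletic equipment, under $50.00 → 0% → $0.00
Bottle of gin (750 mL) $20.31: alcohol → 11.25% → $2.28
Craft lager (4-pack) $16.34: alcohol → 11.25% → $1.84
Total tax = $3.43 + $2.28 + $1.84 = $7.55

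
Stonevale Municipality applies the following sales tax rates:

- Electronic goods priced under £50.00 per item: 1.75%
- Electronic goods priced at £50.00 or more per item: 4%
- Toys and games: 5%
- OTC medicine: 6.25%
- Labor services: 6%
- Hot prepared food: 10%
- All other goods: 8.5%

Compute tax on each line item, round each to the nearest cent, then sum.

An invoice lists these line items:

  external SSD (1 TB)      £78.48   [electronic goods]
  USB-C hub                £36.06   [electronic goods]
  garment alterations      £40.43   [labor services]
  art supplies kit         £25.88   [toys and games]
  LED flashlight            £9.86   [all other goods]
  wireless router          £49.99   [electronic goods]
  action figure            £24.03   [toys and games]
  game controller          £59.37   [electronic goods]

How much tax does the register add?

£12.77

External SSD (1 TB) £78.48: electronic goods, £50.00 or more → 4% → £3.14
USB-C hub £36.06: electronic goods, under £50.00 → 1.75% → £0.63
Garment alterations £40.43: labor services → 6% → £2.43
Art supplies kit £25.88: toys and games → 5% → £1.29
LED flashlight £9.86: all other goods → 8.5% → £0.84
Wireless router £49.99: electronic goods, under £50.00 → 1.75% → £0.87
Action figure £24.03: toys and games → 5% → £1.20
Game controller £59.37: electronic goods, £50.00 or more → 4% → £2.37
Total tax = £3.14 + £0.63 + £2.43 + £1.29 + £0.84 + £0.87 + £1.20 + £2.37 = £12.77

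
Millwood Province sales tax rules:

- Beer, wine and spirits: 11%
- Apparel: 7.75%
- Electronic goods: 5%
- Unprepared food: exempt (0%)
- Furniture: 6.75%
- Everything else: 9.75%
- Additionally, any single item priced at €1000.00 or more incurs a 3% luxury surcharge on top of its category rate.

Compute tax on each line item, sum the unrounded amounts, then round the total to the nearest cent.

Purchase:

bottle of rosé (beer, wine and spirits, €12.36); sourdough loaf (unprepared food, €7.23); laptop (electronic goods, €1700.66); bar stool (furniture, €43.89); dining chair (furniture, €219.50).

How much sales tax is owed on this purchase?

€155.19

Bottle of rosé €12.36: beer, wine and spirits → 11% → €1.3596
Sourdough loaf €7.23: unprepared food → 0% → €0.00
Laptop €1700.66: electronic goods → 5% + 3% surcharge = 8% → €136.0528
Bar stool €43.89: furniture → 6.75% → €2.962575
Dining chair €219.50: furniture → 6.75% → €14.81625
Unrounded tax sum = €155.191225 → €155.19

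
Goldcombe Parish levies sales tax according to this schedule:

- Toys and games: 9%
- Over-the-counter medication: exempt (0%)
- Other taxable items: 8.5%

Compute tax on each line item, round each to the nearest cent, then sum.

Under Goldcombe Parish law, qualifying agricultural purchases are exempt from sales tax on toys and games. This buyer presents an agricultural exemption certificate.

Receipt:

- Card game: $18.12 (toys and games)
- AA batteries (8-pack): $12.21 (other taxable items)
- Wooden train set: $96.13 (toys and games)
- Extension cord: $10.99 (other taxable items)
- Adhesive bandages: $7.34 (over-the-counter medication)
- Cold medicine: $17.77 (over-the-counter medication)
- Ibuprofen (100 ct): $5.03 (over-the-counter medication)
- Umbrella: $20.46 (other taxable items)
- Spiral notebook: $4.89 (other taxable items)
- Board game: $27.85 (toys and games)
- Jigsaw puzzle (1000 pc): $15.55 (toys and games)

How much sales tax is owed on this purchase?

$4.13

Card game $18.12: toys and games, buyer-exempt → 0% → $0.00
AA batteries (8-pack) $12.21: other taxable items → 8.5% → $1.04
Wooden train set $96.13: toys and games, buyer-exempt → 0% → $0.00
Extension cord $10.99: other taxable items → 8.5% → $0.93
Adhesive bandages $7.34: over-the-counter medication → 0% → $0.00
Cold medicine $17.77: over-the-counter medication → 0% → $0.00
Ibuprofen (100 ct) $5.03: over-the-counter medication → 0% → $0.00
Umbrella $20.46: other taxable items → 8.5% → $1.74
Spiral notebook $4.89: other taxable items → 8.5% → $0.42
Board game $27.85: toys and games, buyer-exempt → 0% → $0.00
Jigsaw puzzle (1000 pc) $15.55: toys and games, buyer-exempt → 0% → $0.00
Total tax = $1.04 + $0.93 + $1.74 + $0.42 = $4.13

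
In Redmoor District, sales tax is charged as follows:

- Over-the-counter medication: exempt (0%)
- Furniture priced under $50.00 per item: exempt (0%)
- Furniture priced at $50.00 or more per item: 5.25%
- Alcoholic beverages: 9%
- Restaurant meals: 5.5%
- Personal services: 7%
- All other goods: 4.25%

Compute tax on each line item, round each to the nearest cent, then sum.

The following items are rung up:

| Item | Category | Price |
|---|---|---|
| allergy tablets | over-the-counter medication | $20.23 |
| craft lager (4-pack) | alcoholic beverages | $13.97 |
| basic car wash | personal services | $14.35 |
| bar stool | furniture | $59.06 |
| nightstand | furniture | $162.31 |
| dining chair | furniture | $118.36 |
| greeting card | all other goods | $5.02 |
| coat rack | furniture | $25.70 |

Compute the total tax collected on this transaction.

Allergy tablets $20.23: over-the-counter medication → 0% → $0.00
Craft lager (4-pack) $13.97: alcoholic beverages → 9% → $1.26
Basic car wash $14.35: personal services → 7% → $1.00
Bar stool $59.06: furniture, $50.00 or more → 5.25% → $3.10
Nightstand $162.31: furniture, $50.00 or more → 5.25% → $8.52
Dining chair $118.36: furniture, $50.00 or more → 5.25% → $6.21
Greeting card $5.02: all other goods → 4.25% → $0.21
Coat rack $25.70: furniture, under $50.00 → 0% → $0.00
Total tax = $1.26 + $1.00 + $3.10 + $8.52 + $6.21 + $0.21 = $20.30

$20.30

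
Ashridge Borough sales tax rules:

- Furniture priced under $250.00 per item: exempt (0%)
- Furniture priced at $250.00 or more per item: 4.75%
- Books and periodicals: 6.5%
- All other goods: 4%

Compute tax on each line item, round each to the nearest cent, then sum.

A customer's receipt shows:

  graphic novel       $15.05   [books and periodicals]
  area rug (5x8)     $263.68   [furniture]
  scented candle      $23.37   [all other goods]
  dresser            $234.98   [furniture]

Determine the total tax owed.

Graphic novel $15.05: books and periodicals → 6.5% → $0.98
Area rug (5x8) $263.68: furniture, $250.00 or more → 4.75% → $12.52
Scented candle $23.37: all other goods → 4% → $0.93
Dresser $234.98: furniture, under $250.00 → 0% → $0.00
Total tax = $0.98 + $12.52 + $0.93 = $14.43

$14.43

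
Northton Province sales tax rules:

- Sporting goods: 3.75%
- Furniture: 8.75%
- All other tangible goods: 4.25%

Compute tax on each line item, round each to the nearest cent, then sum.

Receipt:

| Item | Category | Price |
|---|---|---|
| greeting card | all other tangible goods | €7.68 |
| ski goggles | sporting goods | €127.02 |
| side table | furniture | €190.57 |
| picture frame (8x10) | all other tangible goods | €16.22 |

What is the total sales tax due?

€22.45

Greeting card €7.68: all other tangible goods → 4.25% → €0.33
Ski goggles €127.02: sporting goods → 3.75% → €4.76
Side table €190.57: furniture → 8.75% → €16.67
Picture frame (8x10) €16.22: all other tangible goods → 4.25% → €0.69
Total tax = €0.33 + €4.76 + €16.67 + €0.69 = €22.45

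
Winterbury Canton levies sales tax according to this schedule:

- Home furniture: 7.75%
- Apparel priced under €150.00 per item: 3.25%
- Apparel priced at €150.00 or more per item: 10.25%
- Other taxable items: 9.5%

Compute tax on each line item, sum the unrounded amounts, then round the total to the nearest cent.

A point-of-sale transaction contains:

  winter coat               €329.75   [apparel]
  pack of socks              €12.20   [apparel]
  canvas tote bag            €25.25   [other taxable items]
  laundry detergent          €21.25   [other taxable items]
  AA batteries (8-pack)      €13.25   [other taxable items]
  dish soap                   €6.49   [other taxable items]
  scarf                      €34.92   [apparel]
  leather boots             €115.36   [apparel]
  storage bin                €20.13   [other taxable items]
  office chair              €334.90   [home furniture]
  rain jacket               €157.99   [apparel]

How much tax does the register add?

€89.43

Winter coat €329.75: apparel, €150.00 or more → 10.25% → €33.799375
Pack of socks €12.20: apparel, under €150.00 → 3.25% → €0.3965
Canvas tote bag €25.25: other taxable items → 9.5% → €2.39875
Laundry detergent €21.25: other taxable items → 9.5% → €2.01875
AA batteries (8-pack) €13.25: other taxable items → 9.5% → €1.25875
Dish soap €6.49: other taxable items → 9.5% → €0.61655
Scarf €34.92: apparel, under €150.00 → 3.25% → €1.1349
Leather boots €115.36: apparel, under €150.00 → 3.25% → €3.7492
Storage bin €20.13: other taxable items → 9.5% → €1.91235
Office chair €334.90: home furniture → 7.75% → €25.95475
Rain jacket €157.99: apparel, €150.00 or more → 10.25% → €16.193975
Unrounded tax sum = €89.43385 → €89.43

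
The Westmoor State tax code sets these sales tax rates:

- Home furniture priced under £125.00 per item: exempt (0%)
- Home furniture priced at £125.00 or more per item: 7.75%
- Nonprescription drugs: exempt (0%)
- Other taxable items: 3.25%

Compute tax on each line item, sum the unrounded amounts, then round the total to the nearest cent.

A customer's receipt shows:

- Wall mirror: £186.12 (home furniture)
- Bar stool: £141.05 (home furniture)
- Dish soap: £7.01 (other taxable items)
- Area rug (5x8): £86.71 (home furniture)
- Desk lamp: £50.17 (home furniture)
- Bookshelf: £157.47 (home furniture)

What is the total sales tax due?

£37.79

Wall mirror £186.12: home furniture, £125.00 or more → 7.75% → £14.4243
Bar stool £141.05: home furniture, £125.00 or more → 7.75% → £10.931375
Dish soap £7.01: other taxable items → 3.25% → £0.227825
Area rug (5x8) £86.71: home furniture, under £125.00 → 0% → £0.00
Desk lamp £50.17: home furniture, under £125.00 → 0% → £0.00
Bookshelf £157.47: home furniture, £125.00 or more → 7.75% → £12.203925
Unrounded tax sum = £37.787425 → £37.79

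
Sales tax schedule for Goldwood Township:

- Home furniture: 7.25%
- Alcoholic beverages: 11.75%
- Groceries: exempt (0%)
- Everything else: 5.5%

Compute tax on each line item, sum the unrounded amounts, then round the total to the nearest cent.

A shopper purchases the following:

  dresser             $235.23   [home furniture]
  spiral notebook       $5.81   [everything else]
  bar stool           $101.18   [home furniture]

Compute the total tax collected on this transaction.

Dresser $235.23: home furniture → 7.25% → $17.054175
Spiral notebook $5.81: everything else → 5.5% → $0.31955
Bar stool $101.18: home furniture → 7.25% → $7.33555
Unrounded tax sum = $24.709275 → $24.71

$24.71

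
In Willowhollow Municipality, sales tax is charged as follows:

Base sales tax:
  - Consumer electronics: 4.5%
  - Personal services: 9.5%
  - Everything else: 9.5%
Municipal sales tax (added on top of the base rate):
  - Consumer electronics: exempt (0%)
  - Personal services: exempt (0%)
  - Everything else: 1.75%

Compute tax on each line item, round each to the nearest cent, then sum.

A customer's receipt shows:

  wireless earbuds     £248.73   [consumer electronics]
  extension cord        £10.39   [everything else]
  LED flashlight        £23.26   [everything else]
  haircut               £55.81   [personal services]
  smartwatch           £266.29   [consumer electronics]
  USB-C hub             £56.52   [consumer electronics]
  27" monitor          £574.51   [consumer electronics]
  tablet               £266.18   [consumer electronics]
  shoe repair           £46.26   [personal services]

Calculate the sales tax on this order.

£77.02

Wireless earbuds £248.73: consumer electronics → 4.5% + 0% municipal = 4.5% → £11.19
Extension cord £10.39: everything else → 9.5% + 1.75% municipal = 11.25% → £1.17
LED flashlight £23.26: everything else → 9.5% + 1.75% municipal = 11.25% → £2.62
Haircut £55.81: personal services → 9.5% + 0% municipal = 9.5% → £5.30
Smartwatch £266.29: consumer electronics → 4.5% + 0% municipal = 4.5% → £11.98
USB-C hub £56.52: consumer electronics → 4.5% + 0% municipal = 4.5% → £2.54
27" monitor £574.51: consumer electronics → 4.5% + 0% municipal = 4.5% → £25.85
Tablet £266.18: consumer electronics → 4.5% + 0% municipal = 4.5% → £11.98
Shoe repair £46.26: personal services → 9.5% + 0% municipal = 9.5% → £4.39
Total tax = £11.19 + £1.17 + £2.62 + £5.30 + £11.98 + £2.54 + £25.85 + £11.98 + £4.39 = £77.02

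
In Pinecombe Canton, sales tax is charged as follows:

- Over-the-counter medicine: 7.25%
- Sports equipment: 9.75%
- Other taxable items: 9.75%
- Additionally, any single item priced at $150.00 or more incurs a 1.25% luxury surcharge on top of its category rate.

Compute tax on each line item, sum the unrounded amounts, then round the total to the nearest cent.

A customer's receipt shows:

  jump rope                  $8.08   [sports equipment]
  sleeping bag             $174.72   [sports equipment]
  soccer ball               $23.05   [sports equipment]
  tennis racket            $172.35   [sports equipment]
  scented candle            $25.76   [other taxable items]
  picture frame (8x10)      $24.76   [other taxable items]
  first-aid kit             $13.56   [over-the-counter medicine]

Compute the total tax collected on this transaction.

$47.12

Jump rope $8.08: sports equipment → 9.75% → $0.7878
Sleeping bag $174.72: sports equipment → 9.75% + 1.25% surcharge = 11% → $19.2192
Soccer ball $23.05: sports equipment → 9.75% → $2.247375
Tennis racket $172.35: sports equipment → 9.75% + 1.25% surcharge = 11% → $18.9585
Scented candle $25.76: other taxable items → 9.75% → $2.5116
Picture frame (8x10) $24.76: other taxable items → 9.75% → $2.4141
First-aid kit $13.56: over-the-counter medicine → 7.25% → $0.9831
Unrounded tax sum = $47.121675 → $47.12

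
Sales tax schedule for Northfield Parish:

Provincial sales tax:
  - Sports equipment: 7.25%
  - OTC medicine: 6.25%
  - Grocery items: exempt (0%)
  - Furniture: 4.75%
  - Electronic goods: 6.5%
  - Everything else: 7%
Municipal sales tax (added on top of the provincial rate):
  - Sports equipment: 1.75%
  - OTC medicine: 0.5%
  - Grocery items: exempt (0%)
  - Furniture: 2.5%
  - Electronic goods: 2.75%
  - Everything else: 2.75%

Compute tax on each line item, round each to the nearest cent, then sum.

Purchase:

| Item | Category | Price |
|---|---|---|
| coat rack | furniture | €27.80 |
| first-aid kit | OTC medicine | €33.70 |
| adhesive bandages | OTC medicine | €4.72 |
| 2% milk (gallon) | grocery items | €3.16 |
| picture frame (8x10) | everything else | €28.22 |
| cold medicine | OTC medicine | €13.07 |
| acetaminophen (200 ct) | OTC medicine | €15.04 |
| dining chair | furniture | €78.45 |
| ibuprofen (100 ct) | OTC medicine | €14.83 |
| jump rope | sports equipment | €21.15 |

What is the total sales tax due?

Coat rack €27.80: furniture → 4.75% + 2.5% municipal = 7.25% → €2.02
First-aid kit €33.70: OTC medicine → 6.25% + 0.5% municipal = 6.75% → €2.27
Adhesive bandages €4.72: OTC medicine → 6.25% + 0.5% municipal = 6.75% → €0.32
2% milk (gallon) €3.16: grocery items → 0% + 0% municipal = 0% → €0.00
Picture frame (8x10) €28.22: everything else → 7% + 2.75% municipal = 9.75% → €2.75
Cold medicine €13.07: OTC medicine → 6.25% + 0.5% municipal = 6.75% → €0.88
Acetaminophen (200 ct) €15.04: OTC medicine → 6.25% + 0.5% municipal = 6.75% → €1.02
Dining chair €78.45: furniture → 4.75% + 2.5% municipal = 7.25% → €5.69
Ibuprofen (100 ct) €14.83: OTC medicine → 6.25% + 0.5% municipal = 6.75% → €1.00
Jump rope €21.15: sports equipment → 7.25% + 1.75% municipal = 9% → €1.90
Total tax = €2.02 + €2.27 + €0.32 + €2.75 + €0.88 + €1.02 + €5.69 + €1.00 + €1.90 = €17.85

€17.85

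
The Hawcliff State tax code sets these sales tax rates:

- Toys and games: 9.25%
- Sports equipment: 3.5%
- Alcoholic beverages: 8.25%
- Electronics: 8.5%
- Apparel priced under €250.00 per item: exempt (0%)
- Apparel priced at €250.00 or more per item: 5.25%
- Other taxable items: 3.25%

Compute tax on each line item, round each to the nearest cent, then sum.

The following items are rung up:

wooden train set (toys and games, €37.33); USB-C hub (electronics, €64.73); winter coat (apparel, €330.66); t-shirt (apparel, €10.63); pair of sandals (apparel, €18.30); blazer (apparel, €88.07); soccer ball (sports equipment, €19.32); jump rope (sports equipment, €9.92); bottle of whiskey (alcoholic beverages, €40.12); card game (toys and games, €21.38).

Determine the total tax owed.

€32.63

Wooden train set €37.33: toys and games → 9.25% → €3.45
USB-C hub €64.73: electronics → 8.5% → €5.50
Winter coat €330.66: apparel, €250.00 or more → 5.25% → €17.36
T-shirt €10.63: apparel, under €250.00 → 0% → €0.00
Pair of sandals €18.30: apparel, under €250.00 → 0% → €0.00
Blazer €88.07: apparel, under €250.00 → 0% → €0.00
Soccer ball €19.32: sports equipment → 3.5% → €0.68
Jump rope €9.92: sports equipment → 3.5% → €0.35
Bottle of whiskey €40.12: alcoholic beverages → 8.25% → €3.31
Card game €21.38: toys and games → 9.25% → €1.98
Total tax = €3.45 + €5.50 + €17.36 + €0.68 + €0.35 + €3.31 + €1.98 = €32.63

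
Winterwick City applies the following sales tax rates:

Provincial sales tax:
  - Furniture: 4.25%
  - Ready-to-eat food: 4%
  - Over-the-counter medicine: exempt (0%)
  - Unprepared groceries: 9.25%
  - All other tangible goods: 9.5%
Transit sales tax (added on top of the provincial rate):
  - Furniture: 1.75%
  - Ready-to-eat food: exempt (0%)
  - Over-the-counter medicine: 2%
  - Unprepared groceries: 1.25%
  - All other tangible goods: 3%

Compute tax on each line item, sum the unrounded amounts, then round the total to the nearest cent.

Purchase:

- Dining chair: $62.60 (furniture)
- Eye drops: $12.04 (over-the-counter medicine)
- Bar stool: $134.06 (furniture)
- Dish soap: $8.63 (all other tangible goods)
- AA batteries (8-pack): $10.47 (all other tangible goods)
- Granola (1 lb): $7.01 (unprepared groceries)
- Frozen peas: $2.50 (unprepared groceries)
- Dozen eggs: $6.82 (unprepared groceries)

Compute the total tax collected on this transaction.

$16.14

Dining chair $62.60: furniture → 4.25% + 1.75% transit = 6% → $3.756
Eye drops $12.04: over-the-counter medicine → 0% + 2% transit = 2% → $0.2408
Bar stool $134.06: furniture → 4.25% + 1.75% transit = 6% → $8.0436
Dish soap $8.63: all other tangible goods → 9.5% + 3% transit = 12.5% → $1.07875
AA batteries (8-pack) $10.47: all other tangible goods → 9.5% + 3% transit = 12.5% → $1.30875
Granola (1 lb) $7.01: unprepared groceries → 9.25% + 1.25% transit = 10.5% → $0.73605
Frozen peas $2.50: unprepared groceries → 9.25% + 1.25% transit = 10.5% → $0.2625
Dozen eggs $6.82: unprepared groceries → 9.25% + 1.25% transit = 10.5% → $0.7161
Unrounded tax sum = $16.14255 → $16.14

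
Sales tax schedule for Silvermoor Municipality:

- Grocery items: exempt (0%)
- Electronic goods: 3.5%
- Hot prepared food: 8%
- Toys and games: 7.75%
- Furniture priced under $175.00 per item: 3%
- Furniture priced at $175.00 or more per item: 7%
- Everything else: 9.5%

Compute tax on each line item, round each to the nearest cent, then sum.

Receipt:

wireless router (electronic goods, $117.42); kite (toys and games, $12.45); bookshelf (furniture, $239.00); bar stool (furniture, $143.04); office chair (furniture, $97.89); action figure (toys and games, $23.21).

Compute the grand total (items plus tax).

$663.84

Wireless router $117.42: electronic goods → 3.5% → $4.11
Kite $12.45: toys and games → 7.75% → $0.96
Bookshelf $239.00: furniture, $175.00 or more → 7% → $16.73
Bar stool $143.04: furniture, under $175.00 → 3% → $4.29
Office chair $97.89: furniture, under $175.00 → 3% → $2.94
Action figure $23.21: toys and games → 7.75% → $1.80
Subtotal = $633.01; tax = $30.83; total due = $663.84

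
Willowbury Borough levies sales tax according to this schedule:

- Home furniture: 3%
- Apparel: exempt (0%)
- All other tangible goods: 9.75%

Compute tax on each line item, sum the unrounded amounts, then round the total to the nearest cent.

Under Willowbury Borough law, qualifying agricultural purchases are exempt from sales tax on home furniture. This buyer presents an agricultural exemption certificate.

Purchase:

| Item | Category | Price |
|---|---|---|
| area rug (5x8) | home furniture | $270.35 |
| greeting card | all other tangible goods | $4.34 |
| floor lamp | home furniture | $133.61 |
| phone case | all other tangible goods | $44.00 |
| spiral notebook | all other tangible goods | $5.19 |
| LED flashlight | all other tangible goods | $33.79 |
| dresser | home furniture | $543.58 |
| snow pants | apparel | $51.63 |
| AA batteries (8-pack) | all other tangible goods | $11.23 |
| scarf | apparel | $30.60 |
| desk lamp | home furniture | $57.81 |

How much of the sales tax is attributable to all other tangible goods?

Greeting card $4.34: all other tangible goods → 9.75% → $0.42315
Phone case $44.00: all other tangible goods → 9.75% → $4.29
Spiral notebook $5.19: all other tangible goods → 9.75% → $0.506025
LED flashlight $33.79: all other tangible goods → 9.75% → $3.294525
AA batteries (8-pack) $11.23: all other tangible goods → 9.75% → $1.094925
Tax on all other tangible goods: unrounded sum = $9.608625 → $9.61

$9.61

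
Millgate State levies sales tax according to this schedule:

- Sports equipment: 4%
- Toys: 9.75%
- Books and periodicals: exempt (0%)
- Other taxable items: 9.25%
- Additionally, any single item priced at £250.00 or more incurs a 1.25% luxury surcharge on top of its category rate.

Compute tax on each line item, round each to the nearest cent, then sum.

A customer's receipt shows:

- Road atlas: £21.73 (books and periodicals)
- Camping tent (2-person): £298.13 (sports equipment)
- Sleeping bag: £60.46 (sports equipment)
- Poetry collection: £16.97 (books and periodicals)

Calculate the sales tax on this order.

£18.07

Road atlas £21.73: books and periodicals → 0% → £0.00
Camping tent (2-person) £298.13: sports equipment → 4% + 1.25% surcharge = 5.25% → £15.65
Sleeping bag £60.46: sports equipment → 4% → £2.42
Poetry collection £16.97: books and periodicals → 0% → £0.00
Total tax = £15.65 + £2.42 = £18.07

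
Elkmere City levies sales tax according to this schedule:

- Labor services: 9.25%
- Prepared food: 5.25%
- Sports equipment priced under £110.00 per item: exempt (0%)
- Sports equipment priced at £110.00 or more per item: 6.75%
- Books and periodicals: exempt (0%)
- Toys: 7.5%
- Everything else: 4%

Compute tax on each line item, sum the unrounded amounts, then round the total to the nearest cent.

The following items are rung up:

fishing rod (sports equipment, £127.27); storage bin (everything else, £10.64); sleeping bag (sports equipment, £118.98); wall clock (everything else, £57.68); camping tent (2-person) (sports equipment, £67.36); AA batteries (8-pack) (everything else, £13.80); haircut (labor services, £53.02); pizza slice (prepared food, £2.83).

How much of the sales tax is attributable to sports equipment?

£16.62

Fishing rod £127.27: sports equipment, £110.00 or more → 6.75% → £8.590725
Sleeping bag £118.98: sports equipment, £110.00 or more → 6.75% → £8.03115
Camping tent (2-person) £67.36: sports equipment, under £110.00 → 0% → £0.00
Tax on sports equipment: unrounded sum = £16.621875 → £16.62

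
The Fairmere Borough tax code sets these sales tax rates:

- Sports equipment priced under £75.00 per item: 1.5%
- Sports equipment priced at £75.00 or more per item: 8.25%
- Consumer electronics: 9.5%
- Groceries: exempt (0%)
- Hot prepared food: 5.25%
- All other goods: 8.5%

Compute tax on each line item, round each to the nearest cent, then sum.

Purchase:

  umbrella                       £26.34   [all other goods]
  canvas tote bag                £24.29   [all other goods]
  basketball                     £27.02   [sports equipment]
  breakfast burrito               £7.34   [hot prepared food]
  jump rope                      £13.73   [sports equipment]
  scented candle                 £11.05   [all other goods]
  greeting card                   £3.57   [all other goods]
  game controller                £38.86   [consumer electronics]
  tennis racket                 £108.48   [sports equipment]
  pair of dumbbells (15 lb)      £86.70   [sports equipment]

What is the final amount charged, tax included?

£373.72

Umbrella £26.34: all other goods → 8.5% → £2.24
Canvas tote bag £24.29: all other goods → 8.5% → £2.06
Basketball £27.02: sports equipment, under £75.00 → 1.5% → £0.41
Breakfast burrito £7.34: hot prepared food → 5.25% → £0.39
Jump rope £13.73: sports equipment, under £75.00 → 1.5% → £0.21
Scented candle £11.05: all other goods → 8.5% → £0.94
Greeting card £3.57: all other goods → 8.5% → £0.30
Game controller £38.86: consumer electronics → 9.5% → £3.69
Tennis racket £108.48: sports equipment, £75.00 or more → 8.25% → £8.95
Pair of dumbbells (15 lb) £86.70: sports equipment, £75.00 or more → 8.25% → £7.15
Subtotal = £347.38; tax = £26.34; total due = £373.72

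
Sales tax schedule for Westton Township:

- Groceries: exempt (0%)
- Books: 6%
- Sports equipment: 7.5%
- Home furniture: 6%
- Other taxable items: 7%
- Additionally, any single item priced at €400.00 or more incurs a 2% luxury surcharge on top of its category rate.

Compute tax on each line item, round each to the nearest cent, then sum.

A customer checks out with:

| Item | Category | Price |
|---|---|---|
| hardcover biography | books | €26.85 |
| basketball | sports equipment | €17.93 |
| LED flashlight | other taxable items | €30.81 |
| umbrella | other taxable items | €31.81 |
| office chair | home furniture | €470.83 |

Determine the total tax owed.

Hardcover biography €26.85: books → 6% → €1.61
Basketball €17.93: sports equipment → 7.5% → €1.34
LED flashlight €30.81: other taxable items → 7% → €2.16
Umbrella €31.81: other taxable items → 7% → €2.23
Office chair €470.83: home furniture → 6% + 2% surcharge = 8% → €37.67
Total tax = €1.61 + €1.34 + €2.16 + €2.23 + €37.67 = €45.01

€45.01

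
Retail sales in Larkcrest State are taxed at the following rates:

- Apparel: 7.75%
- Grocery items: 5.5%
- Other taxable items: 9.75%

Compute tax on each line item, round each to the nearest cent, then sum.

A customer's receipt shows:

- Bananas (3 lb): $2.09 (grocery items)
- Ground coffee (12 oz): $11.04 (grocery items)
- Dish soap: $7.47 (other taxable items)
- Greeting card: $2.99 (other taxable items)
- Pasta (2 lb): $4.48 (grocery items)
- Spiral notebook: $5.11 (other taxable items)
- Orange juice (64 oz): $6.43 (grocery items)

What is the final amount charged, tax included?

$42.45

Bananas (3 lb) $2.09: grocery items → 5.5% → $0.11
Ground coffee (12 oz) $11.04: grocery items → 5.5% → $0.61
Dish soap $7.47: other taxable items → 9.75% → $0.73
Greeting card $2.99: other taxable items → 9.75% → $0.29
Pasta (2 lb) $4.48: grocery items → 5.5% → $0.25
Spiral notebook $5.11: other taxable items → 9.75% → $0.50
Orange juice (64 oz) $6.43: grocery items → 5.5% → $0.35
Subtotal = $39.61; tax = $2.84; total due = $42.45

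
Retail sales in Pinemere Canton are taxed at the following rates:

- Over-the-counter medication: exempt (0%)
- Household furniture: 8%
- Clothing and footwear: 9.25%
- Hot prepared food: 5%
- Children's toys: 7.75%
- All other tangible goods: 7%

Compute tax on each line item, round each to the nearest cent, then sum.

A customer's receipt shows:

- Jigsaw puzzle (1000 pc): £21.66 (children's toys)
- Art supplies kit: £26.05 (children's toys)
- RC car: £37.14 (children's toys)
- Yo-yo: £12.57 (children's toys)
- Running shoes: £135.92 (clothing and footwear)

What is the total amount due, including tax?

Jigsaw puzzle (1000 pc) £21.66: children's toys → 7.75% → £1.68
Art supplies kit £26.05: children's toys → 7.75% → £2.02
RC car £37.14: children's toys → 7.75% → £2.88
Yo-yo £12.57: children's toys → 7.75% → £0.97
Running shoes £135.92: clothing and footwear → 9.25% → £12.57
Subtotal = £233.34; tax = £20.12; total due = £253.46

£253.46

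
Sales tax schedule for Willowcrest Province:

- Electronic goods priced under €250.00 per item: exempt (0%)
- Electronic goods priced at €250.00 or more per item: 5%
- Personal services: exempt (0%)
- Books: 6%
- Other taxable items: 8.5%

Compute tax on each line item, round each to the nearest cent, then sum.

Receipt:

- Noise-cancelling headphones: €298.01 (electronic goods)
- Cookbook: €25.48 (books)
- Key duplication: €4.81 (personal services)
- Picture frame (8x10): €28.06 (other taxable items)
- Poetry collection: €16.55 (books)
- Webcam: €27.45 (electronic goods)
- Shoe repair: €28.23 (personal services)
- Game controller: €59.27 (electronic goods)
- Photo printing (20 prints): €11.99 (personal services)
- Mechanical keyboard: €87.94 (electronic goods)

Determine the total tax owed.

€19.81

Noise-cancelling headphones €298.01: electronic goods, €250.00 or more → 5% → €14.90
Cookbook €25.48: books → 6% → €1.53
Key duplication €4.81: personal services → 0% → €0.00
Picture frame (8x10) €28.06: other taxable items → 8.5% → €2.39
Poetry collection €16.55: books → 6% → €0.99
Webcam €27.45: electronic goods, under €250.00 → 0% → €0.00
Shoe repair €28.23: personal services → 0% → €0.00
Game controller €59.27: electronic goods, under €250.00 → 0% → €0.00
Photo printing (20 prints) €11.99: personal services → 0% → €0.00
Mechanical keyboard €87.94: electronic goods, under €250.00 → 0% → €0.00
Total tax = €14.90 + €1.53 + €2.39 + €0.99 = €19.81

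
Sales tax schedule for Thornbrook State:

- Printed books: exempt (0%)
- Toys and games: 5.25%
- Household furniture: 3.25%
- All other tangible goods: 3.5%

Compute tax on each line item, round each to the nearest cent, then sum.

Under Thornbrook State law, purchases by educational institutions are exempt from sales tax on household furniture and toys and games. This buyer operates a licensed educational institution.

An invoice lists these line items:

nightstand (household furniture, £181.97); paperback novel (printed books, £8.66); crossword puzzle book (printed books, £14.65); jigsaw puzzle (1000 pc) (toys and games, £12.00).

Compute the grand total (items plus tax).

£217.28

Nightstand £181.97: household furniture, buyer-exempt → 0% → £0.00
Paperback novel £8.66: printed books → 0% → £0.00
Crossword puzzle book £14.65: printed books → 0% → £0.00
Jigsaw puzzle (1000 pc) £12.00: toys and games, buyer-exempt → 0% → £0.00
Subtotal = £217.28; tax = £0.00; total due = £217.28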